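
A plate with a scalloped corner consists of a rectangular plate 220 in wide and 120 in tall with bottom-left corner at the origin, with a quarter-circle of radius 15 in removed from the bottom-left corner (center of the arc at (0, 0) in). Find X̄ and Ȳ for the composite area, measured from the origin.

plate: A = 220 × 120 = 26400.00, centroid at (110.00, 60.00).
removed quarter-circle: A = −¼π·15² = -176.71, centroid at (6.37, 6.37).
ΣA = 26223.29 in²
ΣAX̄ = (26400.00)(110.00) + (-176.71)(6.37) = 2902875.00 in³
ΣAȲ = (26400.00)(60.00) + (-176.71)(6.37) = 1582875.00 in³
X̄ = 2902875.00 / 26223.29 = 110.70 in
Ȳ = 1582875.00 / 26223.29 = 60.36 in

X̄ = 110.70 in, Ȳ = 60.36 in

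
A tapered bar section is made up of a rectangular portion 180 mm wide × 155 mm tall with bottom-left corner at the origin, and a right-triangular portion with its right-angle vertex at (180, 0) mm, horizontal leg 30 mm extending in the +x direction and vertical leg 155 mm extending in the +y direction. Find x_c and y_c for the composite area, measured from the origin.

x_c = 97.69 mm, y_c = 75.51 mm

rectangular portion: A = 180 × 155 = 27900.00, centroid at (90.00, 77.50).
triangular portion: A = ½·30·155 = 2325.00, centroid at (190.00, 51.67).
ΣA = 30225.00 mm², ΣAx_c = 2952750.00 mm³, ΣAy_c = 2282375.00 mm³.
x_c = 2952750.00/30225.00 = 97.69 mm; y_c = 2282375.00/30225.00 = 75.51 mm.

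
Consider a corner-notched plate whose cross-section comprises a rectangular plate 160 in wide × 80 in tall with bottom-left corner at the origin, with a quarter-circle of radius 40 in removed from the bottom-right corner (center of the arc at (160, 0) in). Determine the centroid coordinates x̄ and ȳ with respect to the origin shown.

plate: A = 160 × 80 = 12800.00, centroid at (80.00, 40.00).
removed quarter-circle: A = −¼π·40² = -1256.64, centroid at (143.02, 16.98).
ΣA = 11543.36 in², ΣAx̄ = 844271.40 in³, ΣAȳ = 490666.67 in³.
x̄ = 844271.40/11543.36 = 73.14 in; ȳ = 490666.67/11543.36 = 42.51 in.

x̄ = 73.14 in, ȳ = 42.51 in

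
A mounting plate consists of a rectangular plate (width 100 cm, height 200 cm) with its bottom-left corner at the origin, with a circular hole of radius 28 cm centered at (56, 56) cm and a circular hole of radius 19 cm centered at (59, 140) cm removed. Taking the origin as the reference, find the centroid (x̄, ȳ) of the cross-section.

plate: A = 100 × 200 = 20000.00, centroid at (50.00, 100.00).
hole 1: A = −π·28² = -2463.01, centroid at (56.00, 56.00).
hole 2: A = −π·19² = -1134.11, centroid at (59.00, 140.00).
ΣA = 16402.88 cm²
ΣAx̄ = (20000.00)(50.00) + (-2463.01)(56.00) + (-1134.11)(59.00) = 795158.73 cm³
ΣAȳ = (20000.00)(100.00) + (-2463.01)(56.00) + (-1134.11)(140.00) = 1703295.42 cm³
x̄ = 795158.73 / 16402.88 = 48.48 cm
ȳ = 1703295.42 / 16402.88 = 103.84 cm

x̄ = 48.48 cm, ȳ = 103.84 cm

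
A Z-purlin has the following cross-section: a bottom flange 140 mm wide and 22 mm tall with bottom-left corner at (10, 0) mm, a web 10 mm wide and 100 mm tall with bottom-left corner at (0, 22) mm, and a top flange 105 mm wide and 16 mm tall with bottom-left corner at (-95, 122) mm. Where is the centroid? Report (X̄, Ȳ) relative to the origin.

bottom flange: A = 140 × 22 = 3080.00, centroid at (80.00, 11.00).
web: A = 10 × 100 = 1000.00, centroid at (5.00, 72.00).
top flange: A = 105 × 16 = 1680.00, centroid at (-42.50, 130.00).
ΣA = 5760.00 mm², ΣAX̄ = 180000.00 mm³, ΣAȲ = 324280.00 mm³.
X̄ = 180000.00/5760.00 = 31.25 mm; Ȳ = 324280.00/5760.00 = 56.30 mm.

X̄ = 31.25 mm, Ȳ = 56.30 mm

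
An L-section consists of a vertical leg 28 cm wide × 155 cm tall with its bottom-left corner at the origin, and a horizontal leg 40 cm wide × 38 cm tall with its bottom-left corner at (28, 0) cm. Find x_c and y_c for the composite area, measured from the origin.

vertical leg: A = 28 × 155 = 4340.00, centroid at (14.00, 77.50).
horizontal leg: A = 40 × 38 = 1520.00, centroid at (48.00, 19.00).
ΣA = 5860.00 cm², ΣAx_c = 133720.00 cm³, ΣAy_c = 365230.00 cm³.
x_c = 133720.00/5860.00 = 22.82 cm; y_c = 365230.00/5860.00 = 62.33 cm.

x_c = 22.82 cm, y_c = 62.33 cm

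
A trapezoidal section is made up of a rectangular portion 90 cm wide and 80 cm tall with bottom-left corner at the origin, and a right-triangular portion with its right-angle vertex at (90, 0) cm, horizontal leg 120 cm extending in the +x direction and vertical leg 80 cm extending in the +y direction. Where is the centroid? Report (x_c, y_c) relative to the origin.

rectangular portion: A = 90 × 80 = 7200.00, centroid at (45.00, 40.00).
triangular portion: A = ½·120·80 = 4800.00, centroid at (130.00, 26.67).
ΣA = 12000.00 cm², ΣAx_c = 948000.00 cm³, ΣAy_c = 416000.00 cm³.
x_c = 948000.00/12000.00 = 79.00 cm; y_c = 416000.00/12000.00 = 34.67 cm.

x_c = 79.00 cm, y_c = 34.67 cm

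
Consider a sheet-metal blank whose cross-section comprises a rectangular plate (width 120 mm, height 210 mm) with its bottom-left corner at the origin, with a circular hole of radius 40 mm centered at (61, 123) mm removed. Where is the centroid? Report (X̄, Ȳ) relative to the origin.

plate: A = 120 × 210 = 25200.00, centroid at (60.00, 105.00).
hole: A = −π·40² = -5026.55, centroid at (61.00, 123.00).
ΣA = 20173.45 mm², ΣAX̄ = 1205380.56 mm³, ΣAȲ = 2027734.57 mm³.
X̄ = 1205380.56/20173.45 = 59.75 mm; Ȳ = 2027734.57/20173.45 = 100.52 mm.

X̄ = 59.75 mm, Ȳ = 100.52 mm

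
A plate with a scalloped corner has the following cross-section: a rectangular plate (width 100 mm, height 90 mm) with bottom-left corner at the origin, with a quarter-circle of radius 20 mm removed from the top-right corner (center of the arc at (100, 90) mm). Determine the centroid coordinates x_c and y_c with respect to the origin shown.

plate: A = 100 × 90 = 9000.00, centroid at (50.00, 45.00).
removed quarter-circle: A = −¼π·20² = -314.16, centroid at (91.51, 81.51).
ΣA = 8685.84 mm², ΣAx_c = 421250.74 mm³, ΣAy_c = 379392.33 mm³.
x_c = 421250.74/8685.84 = 48.50 mm; y_c = 379392.33/8685.84 = 43.68 mm.

x_c = 48.50 mm, y_c = 43.68 mm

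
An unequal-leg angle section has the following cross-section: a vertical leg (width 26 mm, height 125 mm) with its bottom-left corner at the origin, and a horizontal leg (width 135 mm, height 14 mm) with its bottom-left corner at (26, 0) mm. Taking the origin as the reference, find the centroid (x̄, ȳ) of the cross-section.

vertical leg: A = 26 × 125 = 3250.00, centroid at (13.00, 62.50).
horizontal leg: A = 135 × 14 = 1890.00, centroid at (93.50, 7.00).
ΣA = 5140.00 mm², ΣAx̄ = 218965.00 mm³, ΣAȳ = 216355.00 mm³.
x̄ = 218965.00/5140.00 = 42.60 mm; ȳ = 216355.00/5140.00 = 42.09 mm.

x̄ = 42.60 mm, ȳ = 42.09 mm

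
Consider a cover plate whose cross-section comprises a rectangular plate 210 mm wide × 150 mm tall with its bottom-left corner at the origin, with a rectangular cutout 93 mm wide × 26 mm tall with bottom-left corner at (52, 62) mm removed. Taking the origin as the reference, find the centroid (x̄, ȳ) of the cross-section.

plate: A = 210 × 150 = 31500.00, centroid at (105.00, 75.00).
hole: A = −(93 × 26) = -2418.00, centroid at (98.50, 75.00).
ΣA = 29082.00 mm²
ΣAx̄ = (31500.00)(105.00) + (-2418.00)(98.50) = 3069327.00 mm³
ΣAȳ = (31500.00)(75.00) + (-2418.00)(75.00) = 2181150.00 mm³
x̄ = 3069327.00 / 29082.00 = 105.54 mm
ȳ = 2181150.00 / 29082.00 = 75.00 mm

x̄ = 105.54 mm, ȳ = 75.00 mm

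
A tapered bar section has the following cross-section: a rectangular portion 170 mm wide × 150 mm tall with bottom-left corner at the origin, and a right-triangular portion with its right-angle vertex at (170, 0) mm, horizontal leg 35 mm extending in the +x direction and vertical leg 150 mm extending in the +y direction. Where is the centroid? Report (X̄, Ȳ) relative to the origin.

rectangular portion: A = 170 × 150 = 25500.00, centroid at (85.00, 75.00).
triangular portion: A = ½·35·150 = 2625.00, centroid at (181.67, 50.00).
ΣA = 28125.00 mm², ΣAX̄ = 2644375.00 mm³, ΣAȲ = 2043750.00 mm³.
X̄ = 2644375.00/28125.00 = 94.02 mm; Ȳ = 2043750.00/28125.00 = 72.67 mm.

X̄ = 94.02 mm, Ȳ = 72.67 mm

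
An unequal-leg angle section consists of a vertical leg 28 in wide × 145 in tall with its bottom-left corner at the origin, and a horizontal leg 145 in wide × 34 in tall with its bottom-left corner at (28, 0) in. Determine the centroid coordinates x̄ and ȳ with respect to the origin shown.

Part | A | x̄ᵢ | ȳᵢ | A·x̄ᵢ | A·ȳᵢ
vertical leg | 4060.00 | 14.00 | 72.50 | 56840.00 | 294350.00
horizontal leg | 4930.00 | 100.50 | 17.00 | 495465.00 | 83810.00
Σ | 8990.00 |  |  | 552305.00 | 378160.00
x̄ = 552305.00 / 8990.00 = 61.44 in
ȳ = 378160.00 / 8990.00 = 42.06 in

x̄ = 61.44 in, ȳ = 42.06 in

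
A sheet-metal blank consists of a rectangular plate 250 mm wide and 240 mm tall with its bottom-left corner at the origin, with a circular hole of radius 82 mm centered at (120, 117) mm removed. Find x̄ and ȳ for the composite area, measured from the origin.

x̄ = 127.72 mm, ȳ = 121.63 mm

Part | A | x̄ᵢ | ȳᵢ | A·x̄ᵢ | A·ȳᵢ
plate | 60000.00 | 125.00 | 120.00 | 7500000.00 | 7200000.00
hole | -21124.07 | 120.00 | 117.00 | -2534888.28 | -2471516.07
Σ | 38875.93 |  |  | 4965111.72 | 4728483.93
x̄ = 4965111.72 / 38875.93 = 127.72 mm
ȳ = 4728483.93 / 38875.93 = 121.63 mm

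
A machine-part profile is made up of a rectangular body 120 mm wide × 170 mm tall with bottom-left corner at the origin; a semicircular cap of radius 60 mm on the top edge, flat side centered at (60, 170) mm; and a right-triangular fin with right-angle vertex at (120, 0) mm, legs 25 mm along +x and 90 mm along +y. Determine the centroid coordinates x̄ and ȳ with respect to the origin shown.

Part | A | x̄ᵢ | ȳᵢ | A·x̄ᵢ | A·ȳᵢ
rectangular body | 20400.00 | 60.00 | 85.00 | 1224000.00 | 1734000.00
semicircular top | 5654.87 | 60.00 | 195.46 | 339292.01 | 1105327.35
triangular fin | 1125.00 | 128.33 | 30.00 | 144375.00 | 33750.00
Σ | 27179.87 |  |  | 1707667.01 | 2873077.35
x̄ = 1707667.01 / 27179.87 = 62.83 mm
ȳ = 2873077.35 / 27179.87 = 105.71 mm

x̄ = 62.83 mm, ȳ = 105.71 mm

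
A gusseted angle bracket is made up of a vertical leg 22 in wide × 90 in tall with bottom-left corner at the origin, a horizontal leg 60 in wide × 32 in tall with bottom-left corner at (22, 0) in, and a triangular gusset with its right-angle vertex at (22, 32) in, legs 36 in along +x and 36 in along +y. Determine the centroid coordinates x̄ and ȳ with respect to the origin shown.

x̄ = 31.59 in, ȳ = 32.61 in

Part | A | x̄ᵢ | ȳᵢ | A·x̄ᵢ | A·ȳᵢ
vertical leg | 1980.00 | 11.00 | 45.00 | 21780.00 | 89100.00
horizontal leg | 1920.00 | 52.00 | 16.00 | 99840.00 | 30720.00
gusset | 648.00 | 34.00 | 44.00 | 22032.00 | 28512.00
Σ | 4548.00 |  |  | 143652.00 | 148332.00
x̄ = 143652.00 / 4548.00 = 31.59 in
ȳ = 148332.00 / 4548.00 = 32.61 in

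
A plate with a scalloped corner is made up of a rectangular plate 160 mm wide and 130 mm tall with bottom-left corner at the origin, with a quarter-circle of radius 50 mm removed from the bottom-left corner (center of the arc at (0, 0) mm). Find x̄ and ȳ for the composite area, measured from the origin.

x̄ = 86.13 mm, ȳ = 69.56 mm

plate: A = 160 × 130 = 20800.00, centroid at (80.00, 65.00).
removed quarter-circle: A = −¼π·50² = -1963.50, centroid at (21.22, 21.22).
ΣA = 18836.50 mm², ΣAx̄ = 1622333.33 mm³, ΣAȳ = 1310333.33 mm³.
x̄ = 1622333.33/18836.50 = 86.13 mm; ȳ = 1310333.33/18836.50 = 69.56 mm.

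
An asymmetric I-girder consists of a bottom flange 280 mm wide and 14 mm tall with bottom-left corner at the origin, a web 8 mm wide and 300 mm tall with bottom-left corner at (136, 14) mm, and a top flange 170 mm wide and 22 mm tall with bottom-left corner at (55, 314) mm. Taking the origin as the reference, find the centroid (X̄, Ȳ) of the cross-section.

bottom flange: A = 280 × 14 = 3920.00, centroid at (140.00, 7.00).
web: A = 8 × 300 = 2400.00, centroid at (140.00, 164.00).
top flange: A = 170 × 22 = 3740.00, centroid at (140.00, 325.00).
ΣA = 10060.00 mm²
ΣAX̄ = (3920.00)(140.00) + (2400.00)(140.00) + (3740.00)(140.00) = 1408400.00 mm³
ΣAȲ = (3920.00)(7.00) + (2400.00)(164.00) + (3740.00)(325.00) = 1636540.00 mm³
X̄ = 1408400.00 / 10060.00 = 140.00 mm
Ȳ = 1636540.00 / 10060.00 = 162.68 mm

X̄ = 140.00 mm, Ȳ = 162.68 mm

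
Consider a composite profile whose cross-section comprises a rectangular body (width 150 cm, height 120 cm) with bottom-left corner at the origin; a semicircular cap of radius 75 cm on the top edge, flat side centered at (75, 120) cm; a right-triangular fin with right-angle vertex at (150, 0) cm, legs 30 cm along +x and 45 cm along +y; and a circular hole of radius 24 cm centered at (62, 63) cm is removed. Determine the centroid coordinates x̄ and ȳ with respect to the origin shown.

rectangular body: A = 150 × 120 = 18000.00, centroid at (75.00, 60.00).
semicircular top: A = ½π·75² = 8835.73, centroid at (75.00, 151.83).
triangular fin: A = ½·30·45 = 675.00, centroid at (160.00, 15.00).
hole: A = −π·24² = -1809.56, centroid at (62.00, 63.00).
ΣA = 25701.17 cm²
ΣAx̄ = (18000.00)(75.00) + (8835.73)(75.00) + (675.00)(160.00) + (-1809.56)(62.00) = 2008487.14 cm³
ΣAȳ = (18000.00)(60.00) + (8835.73)(151.83) + (675.00)(15.00) + (-1809.56)(63.00) = 2317660.41 cm³
x̄ = 2008487.14 / 25701.17 = 78.15 cm
ȳ = 2317660.41 / 25701.17 = 90.18 cm

x̄ = 78.15 cm, ȳ = 90.18 cm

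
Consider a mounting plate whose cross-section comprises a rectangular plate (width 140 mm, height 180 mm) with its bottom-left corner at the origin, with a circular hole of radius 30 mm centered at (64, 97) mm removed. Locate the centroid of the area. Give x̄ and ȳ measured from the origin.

plate: A = 140 × 180 = 25200.00, centroid at (70.00, 90.00).
hole: A = −π·30² = -2827.43, centroid at (64.00, 97.00).
ΣA = 22372.57 mm², ΣAx̄ = 1583044.26 mm³, ΣAȳ = 1993738.96 mm³.
x̄ = 1583044.26/22372.57 = 70.76 mm; ȳ = 1993738.96/22372.57 = 89.12 mm.

x̄ = 70.76 mm, ȳ = 89.12 mm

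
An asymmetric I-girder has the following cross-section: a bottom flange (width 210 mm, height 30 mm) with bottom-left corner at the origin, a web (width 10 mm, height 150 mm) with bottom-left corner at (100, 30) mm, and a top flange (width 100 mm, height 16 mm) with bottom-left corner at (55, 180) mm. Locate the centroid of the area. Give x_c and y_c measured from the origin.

x_c = 105.00 mm, y_c = 58.81 mm

bottom flange: A = 210 × 30 = 6300.00, centroid at (105.00, 15.00).
web: A = 10 × 150 = 1500.00, centroid at (105.00, 105.00).
top flange: A = 100 × 16 = 1600.00, centroid at (105.00, 188.00).
ΣA = 9400.00 mm², ΣAx_c = 987000.00 mm³, ΣAy_c = 552800.00 mm³.
x_c = 987000.00/9400.00 = 105.00 mm; y_c = 552800.00/9400.00 = 58.81 mm.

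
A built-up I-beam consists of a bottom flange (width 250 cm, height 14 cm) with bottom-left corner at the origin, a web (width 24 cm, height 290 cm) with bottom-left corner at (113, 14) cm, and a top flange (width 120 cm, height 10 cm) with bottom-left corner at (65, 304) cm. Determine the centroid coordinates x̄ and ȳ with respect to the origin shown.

x̄ = 125.00 cm, ȳ = 128.81 cm

bottom flange: A = 250 × 14 = 3500.00, centroid at (125.00, 7.00).
web: A = 24 × 290 = 6960.00, centroid at (125.00, 159.00).
top flange: A = 120 × 10 = 1200.00, centroid at (125.00, 309.00).
ΣA = 11660.00 cm², ΣAx̄ = 1457500.00 cm³, ΣAȳ = 1501940.00 cm³.
x̄ = 1457500.00/11660.00 = 125.00 cm; ȳ = 1501940.00/11660.00 = 128.81 cm.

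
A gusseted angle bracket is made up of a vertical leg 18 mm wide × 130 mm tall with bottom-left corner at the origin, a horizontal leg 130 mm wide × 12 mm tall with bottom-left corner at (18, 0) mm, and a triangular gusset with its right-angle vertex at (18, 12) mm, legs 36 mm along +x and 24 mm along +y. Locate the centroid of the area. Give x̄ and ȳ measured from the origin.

Part | A | x̄ᵢ | ȳᵢ | A·x̄ᵢ | A·ȳᵢ
vertical leg | 2340.00 | 9.00 | 65.00 | 21060.00 | 152100.00
horizontal leg | 1560.00 | 83.00 | 6.00 | 129480.00 | 9360.00
gusset | 432.00 | 30.00 | 20.00 | 12960.00 | 8640.00
Σ | 4332.00 |  |  | 163500.00 | 170100.00
x̄ = 163500.00 / 4332.00 = 37.74 mm
ȳ = 170100.00 / 4332.00 = 39.27 mm

x̄ = 37.74 mm, ȳ = 39.27 mm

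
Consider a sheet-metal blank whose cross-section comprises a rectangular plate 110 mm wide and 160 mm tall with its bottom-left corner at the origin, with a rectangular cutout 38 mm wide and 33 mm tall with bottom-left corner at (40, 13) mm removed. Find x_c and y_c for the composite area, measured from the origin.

x_c = 54.69 mm, y_c = 83.87 mm

plate: A = 110 × 160 = 17600.00, centroid at (55.00, 80.00).
hole: A = −(38 × 33) = -1254.00, centroid at (59.00, 29.50).
ΣA = 16346.00 mm²
ΣAx_c = (17600.00)(55.00) + (-1254.00)(59.00) = 894014.00 mm³
ΣAy_c = (17600.00)(80.00) + (-1254.00)(29.50) = 1371007.00 mm³
x_c = 894014.00 / 16346.00 = 54.69 mm
y_c = 1371007.00 / 16346.00 = 83.87 mm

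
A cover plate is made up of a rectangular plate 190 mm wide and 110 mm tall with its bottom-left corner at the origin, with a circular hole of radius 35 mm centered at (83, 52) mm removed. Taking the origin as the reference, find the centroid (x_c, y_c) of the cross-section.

x_c = 97.71 mm, y_c = 55.68 mm

plate: A = 190 × 110 = 20900.00, centroid at (95.00, 55.00).
hole: A = −π·35² = -3848.45, centroid at (83.00, 52.00).
ΣA = 17051.55 mm²
ΣAx_c = (20900.00)(95.00) + (-3848.45)(83.00) = 1666078.57 mm³
ΣAy_c = (20900.00)(55.00) + (-3848.45)(52.00) = 949380.55 mm³
x_c = 1666078.57 / 17051.55 = 97.71 mm
y_c = 949380.55 / 17051.55 = 55.68 mm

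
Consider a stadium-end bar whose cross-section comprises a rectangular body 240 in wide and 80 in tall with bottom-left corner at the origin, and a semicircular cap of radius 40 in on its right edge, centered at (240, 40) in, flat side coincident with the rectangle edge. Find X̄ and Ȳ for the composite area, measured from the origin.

Part | A | x̄ᵢ | ȳᵢ | A·x̄ᵢ | A·ȳᵢ
rectangular body | 19200.00 | 120.00 | 40.00 | 2304000.00 | 768000.00
semicircular end | 2513.27 | 256.98 | 40.00 | 645852.46 | 100530.96
Σ | 21713.27 |  |  | 2949852.46 | 868530.96
X̄ = 2949852.46 / 21713.27 = 135.85 in
Ȳ = 868530.96 / 21713.27 = 40.00 in

X̄ = 135.85 in, Ȳ = 40.00 in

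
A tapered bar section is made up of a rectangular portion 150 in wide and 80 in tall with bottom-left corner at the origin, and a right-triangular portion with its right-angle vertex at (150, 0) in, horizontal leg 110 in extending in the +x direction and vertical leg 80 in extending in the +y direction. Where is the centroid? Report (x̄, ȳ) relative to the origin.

rectangular portion: A = 150 × 80 = 12000.00, centroid at (75.00, 40.00).
triangular portion: A = ½·110·80 = 4400.00, centroid at (186.67, 26.67).
ΣA = 16400.00 in², ΣAx̄ = 1721333.33 in³, ΣAȳ = 597333.33 in³.
x̄ = 1721333.33/16400.00 = 104.96 in; ȳ = 597333.33/16400.00 = 36.42 in.

x̄ = 104.96 in, ȳ = 36.42 in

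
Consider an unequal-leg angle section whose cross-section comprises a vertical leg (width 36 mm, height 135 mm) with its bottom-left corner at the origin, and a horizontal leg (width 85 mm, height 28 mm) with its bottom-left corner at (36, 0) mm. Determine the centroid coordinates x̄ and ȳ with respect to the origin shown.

vertical leg: A = 36 × 135 = 4860.00, centroid at (18.00, 67.50).
horizontal leg: A = 85 × 28 = 2380.00, centroid at (78.50, 14.00).
ΣA = 7240.00 mm²
ΣAx̄ = (4860.00)(18.00) + (2380.00)(78.50) = 274310.00 mm³
ΣAȳ = (4860.00)(67.50) + (2380.00)(14.00) = 361370.00 mm³
x̄ = 274310.00 / 7240.00 = 37.89 mm
ȳ = 361370.00 / 7240.00 = 49.91 mm

x̄ = 37.89 mm, ȳ = 49.91 mm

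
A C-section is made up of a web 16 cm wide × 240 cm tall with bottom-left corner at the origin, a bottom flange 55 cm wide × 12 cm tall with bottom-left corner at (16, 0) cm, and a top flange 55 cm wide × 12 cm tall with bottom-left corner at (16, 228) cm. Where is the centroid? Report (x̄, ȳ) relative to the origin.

Part | A | x̄ᵢ | ȳᵢ | A·x̄ᵢ | A·ȳᵢ
web | 3840.00 | 8.00 | 120.00 | 30720.00 | 460800.00
bottom flange | 660.00 | 43.50 | 6.00 | 28710.00 | 3960.00
top flange | 660.00 | 43.50 | 234.00 | 28710.00 | 154440.00
Σ | 5160.00 |  |  | 88140.00 | 619200.00
x̄ = 88140.00 / 5160.00 = 17.08 cm
ȳ = 619200.00 / 5160.00 = 120.00 cm

x̄ = 17.08 cm, ȳ = 120.00 cm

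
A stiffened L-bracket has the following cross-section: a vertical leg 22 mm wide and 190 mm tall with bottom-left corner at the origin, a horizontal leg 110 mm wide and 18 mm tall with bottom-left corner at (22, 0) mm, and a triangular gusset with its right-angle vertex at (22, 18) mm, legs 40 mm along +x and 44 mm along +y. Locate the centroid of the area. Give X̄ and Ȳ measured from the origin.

vertical leg: A = 22 × 190 = 4180.00, centroid at (11.00, 95.00).
horizontal leg: A = 110 × 18 = 1980.00, centroid at (77.00, 9.00).
gusset: A = ½·40·44 = 880.00, centroid at (35.33, 32.67).
ΣA = 7040.00 mm², ΣAX̄ = 229533.33 mm³, ΣAȲ = 443666.67 mm³.
X̄ = 229533.33/7040.00 = 32.60 mm; Ȳ = 443666.67/7040.00 = 63.02 mm.

X̄ = 32.60 mm, Ȳ = 63.02 mm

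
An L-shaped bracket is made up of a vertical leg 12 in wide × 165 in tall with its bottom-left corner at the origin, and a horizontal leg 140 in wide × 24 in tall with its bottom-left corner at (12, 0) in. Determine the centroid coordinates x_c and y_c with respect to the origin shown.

vertical leg: A = 12 × 165 = 1980.00, centroid at (6.00, 82.50).
horizontal leg: A = 140 × 24 = 3360.00, centroid at (82.00, 12.00).
ΣA = 5340.00 in²
ΣAx_c = (1980.00)(6.00) + (3360.00)(82.00) = 287400.00 in³
ΣAy_c = (1980.00)(82.50) + (3360.00)(12.00) = 203670.00 in³
x_c = 287400.00 / 5340.00 = 53.82 in
y_c = 203670.00 / 5340.00 = 38.14 in

x_c = 53.82 in, y_c = 38.14 in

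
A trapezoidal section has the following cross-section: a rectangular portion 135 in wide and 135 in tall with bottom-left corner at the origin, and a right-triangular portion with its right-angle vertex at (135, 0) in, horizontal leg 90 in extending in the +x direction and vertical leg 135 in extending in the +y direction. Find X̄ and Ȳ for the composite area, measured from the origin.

rectangular portion: A = 135 × 135 = 18225.00, centroid at (67.50, 67.50).
triangular portion: A = ½·90·135 = 6075.00, centroid at (165.00, 45.00).
ΣA = 24300.00 in²
ΣAX̄ = (18225.00)(67.50) + (6075.00)(165.00) = 2232562.50 in³
ΣAȲ = (18225.00)(67.50) + (6075.00)(45.00) = 1503562.50 in³
X̄ = 2232562.50 / 24300.00 = 91.88 in
Ȳ = 1503562.50 / 24300.00 = 61.88 in

X̄ = 91.88 in, Ȳ = 61.88 in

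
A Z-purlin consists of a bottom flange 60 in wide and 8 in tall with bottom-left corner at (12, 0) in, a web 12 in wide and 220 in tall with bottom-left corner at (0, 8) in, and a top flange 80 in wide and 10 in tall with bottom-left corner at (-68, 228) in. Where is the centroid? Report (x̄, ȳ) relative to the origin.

x̄ = 3.47 in, ȳ = 127.51 in

Part | A | x̄ᵢ | ȳᵢ | A·x̄ᵢ | A·ȳᵢ
bottom flange | 480.00 | 42.00 | 4.00 | 20160.00 | 1920.00
web | 2640.00 | 6.00 | 118.00 | 15840.00 | 311520.00
top flange | 800.00 | -28.00 | 233.00 | -22400.00 | 186400.00
Σ | 3920.00 |  |  | 13600.00 | 499840.00
x̄ = 13600.00 / 3920.00 = 3.47 in
ȳ = 499840.00 / 3920.00 = 127.51 in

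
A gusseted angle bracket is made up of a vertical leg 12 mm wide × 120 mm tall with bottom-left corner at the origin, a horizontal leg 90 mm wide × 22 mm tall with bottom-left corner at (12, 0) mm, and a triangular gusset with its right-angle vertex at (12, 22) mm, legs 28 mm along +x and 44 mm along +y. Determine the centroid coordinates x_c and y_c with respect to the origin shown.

Part | A | x̄ᵢ | ȳᵢ | A·x̄ᵢ | A·ȳᵢ
vertical leg | 1440.00 | 6.00 | 60.00 | 8640.00 | 86400.00
horizontal leg | 1980.00 | 57.00 | 11.00 | 112860.00 | 21780.00
gusset | 616.00 | 21.33 | 36.67 | 13141.33 | 22586.67
Σ | 4036.00 |  |  | 134641.33 | 130766.67
x_c = 134641.33 / 4036.00 = 33.36 mm
y_c = 130766.67 / 4036.00 = 32.40 mm

x_c = 33.36 mm, y_c = 32.40 mm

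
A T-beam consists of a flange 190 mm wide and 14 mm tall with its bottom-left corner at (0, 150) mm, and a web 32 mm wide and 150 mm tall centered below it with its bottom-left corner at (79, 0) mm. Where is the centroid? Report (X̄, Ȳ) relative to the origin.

web: A = 32 × 150 = 4800.00, centroid at (95.00, 75.00).
flange: A = 190 × 14 = 2660.00, centroid at (95.00, 157.00).
ΣA = 7460.00 mm², ΣAX̄ = 708700.00 mm³, ΣAȲ = 777620.00 mm³.
X̄ = 708700.00/7460.00 = 95.00 mm; Ȳ = 777620.00/7460.00 = 104.24 mm.

X̄ = 95.00 mm, Ȳ = 104.24 mm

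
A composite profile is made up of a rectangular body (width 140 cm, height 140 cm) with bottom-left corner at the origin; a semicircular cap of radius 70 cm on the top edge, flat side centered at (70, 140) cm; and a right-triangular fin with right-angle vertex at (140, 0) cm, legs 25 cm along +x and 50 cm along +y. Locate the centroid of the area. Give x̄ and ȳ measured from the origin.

rectangular body: A = 140 × 140 = 19600.00, centroid at (70.00, 70.00).
semicircular top: A = ½π·70² = 7696.90, centroid at (70.00, 169.71).
triangular fin: A = ½·25·50 = 625.00, centroid at (148.33, 16.67).
ΣA = 27921.90 cm², ΣAx̄ = 2003491.47 cm³, ΣAȳ = 2688649.61 cm³.
x̄ = 2003491.47/27921.90 = 71.75 cm; ȳ = 2688649.61/27921.90 = 96.29 cm.

x̄ = 71.75 cm, ȳ = 96.29 cm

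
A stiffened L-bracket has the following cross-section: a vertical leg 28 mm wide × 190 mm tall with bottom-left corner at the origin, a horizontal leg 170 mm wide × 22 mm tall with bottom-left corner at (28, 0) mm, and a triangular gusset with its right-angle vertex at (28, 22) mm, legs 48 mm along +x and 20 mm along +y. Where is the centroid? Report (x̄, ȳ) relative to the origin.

vertical leg: A = 28 × 190 = 5320.00, centroid at (14.00, 95.00).
horizontal leg: A = 170 × 22 = 3740.00, centroid at (113.00, 11.00).
gusset: A = ½·48·20 = 480.00, centroid at (44.00, 28.67).
ΣA = 9540.00 mm²
ΣAx̄ = (5320.00)(14.00) + (3740.00)(113.00) + (480.00)(44.00) = 518220.00 mm³
ΣAȳ = (5320.00)(95.00) + (3740.00)(11.00) + (480.00)(28.67) = 560300.00 mm³
x̄ = 518220.00 / 9540.00 = 54.32 mm
ȳ = 560300.00 / 9540.00 = 58.73 mm

x̄ = 54.32 mm, ȳ = 58.73 mm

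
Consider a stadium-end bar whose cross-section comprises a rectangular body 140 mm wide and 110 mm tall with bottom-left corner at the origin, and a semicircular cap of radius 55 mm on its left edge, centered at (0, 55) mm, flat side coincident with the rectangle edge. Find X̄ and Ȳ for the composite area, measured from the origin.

X̄ = 47.99 mm, Ȳ = 55.00 mm

rectangular body: A = 140 × 110 = 15400.00, centroid at (70.00, 55.00).
semicircular end: A = ½π·55² = 4751.66, centroid at (-23.34, 55.00).
ΣA = 20151.66 mm²
ΣAX̄ = (15400.00)(70.00) + (4751.66)(-23.34) = 967083.33 mm³
ΣAȲ = (15400.00)(55.00) + (4751.66)(55.00) = 1108341.24 mm³
X̄ = 967083.33 / 20151.66 = 47.99 mm
Ȳ = 1108341.24 / 20151.66 = 55.00 mm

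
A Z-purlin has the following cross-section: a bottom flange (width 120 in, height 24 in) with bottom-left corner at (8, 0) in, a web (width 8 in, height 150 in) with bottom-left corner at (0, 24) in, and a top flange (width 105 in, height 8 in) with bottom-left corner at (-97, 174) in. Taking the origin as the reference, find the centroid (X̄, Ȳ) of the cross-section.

Part | A | x̄ᵢ | ȳᵢ | A·x̄ᵢ | A·ȳᵢ
bottom flange | 2880.00 | 68.00 | 12.00 | 195840.00 | 34560.00
web | 1200.00 | 4.00 | 99.00 | 4800.00 | 118800.00
top flange | 840.00 | -44.50 | 178.00 | -37380.00 | 149520.00
Σ | 4920.00 |  |  | 163260.00 | 302880.00
X̄ = 163260.00 / 4920.00 = 33.18 in
Ȳ = 302880.00 / 4920.00 = 61.56 in

X̄ = 33.18 in, Ȳ = 61.56 in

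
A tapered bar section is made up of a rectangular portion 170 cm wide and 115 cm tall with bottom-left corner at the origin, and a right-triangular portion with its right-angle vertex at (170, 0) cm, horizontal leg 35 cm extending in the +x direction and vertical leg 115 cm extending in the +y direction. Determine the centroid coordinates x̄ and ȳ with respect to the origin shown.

x̄ = 94.02 cm, ȳ = 55.71 cm

rectangular portion: A = 170 × 115 = 19550.00, centroid at (85.00, 57.50).
triangular portion: A = ½·35·115 = 2012.50, centroid at (181.67, 38.33).
ΣA = 21562.50 cm²
ΣAx̄ = (19550.00)(85.00) + (2012.50)(181.67) = 2027354.17 cm³
ΣAȳ = (19550.00)(57.50) + (2012.50)(38.33) = 1201270.83 cm³
x̄ = 2027354.17 / 21562.50 = 94.02 cm
ȳ = 1201270.83 / 21562.50 = 55.71 cm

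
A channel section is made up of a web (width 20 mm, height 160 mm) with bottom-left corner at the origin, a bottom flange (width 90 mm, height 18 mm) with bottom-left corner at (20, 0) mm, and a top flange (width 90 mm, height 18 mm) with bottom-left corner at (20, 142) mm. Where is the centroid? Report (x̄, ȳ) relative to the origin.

Part | A | x̄ᵢ | ȳᵢ | A·x̄ᵢ | A·ȳᵢ
web | 3200.00 | 10.00 | 80.00 | 32000.00 | 256000.00
bottom flange | 1620.00 | 65.00 | 9.00 | 105300.00 | 14580.00
top flange | 1620.00 | 65.00 | 151.00 | 105300.00 | 244620.00
Σ | 6440.00 |  |  | 242600.00 | 515200.00
x̄ = 242600.00 / 6440.00 = 37.67 mm
ȳ = 515200.00 / 6440.00 = 80.00 mm

x̄ = 37.67 mm, ȳ = 80.00 mm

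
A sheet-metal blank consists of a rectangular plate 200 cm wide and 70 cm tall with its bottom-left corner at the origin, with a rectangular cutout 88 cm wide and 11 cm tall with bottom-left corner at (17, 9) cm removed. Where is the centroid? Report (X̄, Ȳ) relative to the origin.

plate: A = 200 × 70 = 14000.00, centroid at (100.00, 35.00).
hole: A = −(88 × 11) = -968.00, centroid at (61.00, 14.50).
ΣA = 13032.00 cm², ΣAX̄ = 1340952.00 cm³, ΣAȲ = 475964.00 cm³.
X̄ = 1340952.00/13032.00 = 102.90 cm; Ȳ = 475964.00/13032.00 = 36.52 cm.

X̄ = 102.90 cm, Ȳ = 36.52 cm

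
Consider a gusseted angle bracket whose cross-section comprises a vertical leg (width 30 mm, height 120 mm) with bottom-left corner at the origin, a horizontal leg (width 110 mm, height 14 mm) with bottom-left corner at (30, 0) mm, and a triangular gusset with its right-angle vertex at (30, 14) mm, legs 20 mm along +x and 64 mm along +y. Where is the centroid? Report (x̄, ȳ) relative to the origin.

Part | A | x̄ᵢ | ȳᵢ | A·x̄ᵢ | A·ȳᵢ
vertical leg | 3600.00 | 15.00 | 60.00 | 54000.00 | 216000.00
horizontal leg | 1540.00 | 85.00 | 7.00 | 130900.00 | 10780.00
gusset | 640.00 | 36.67 | 35.33 | 23466.67 | 22613.33
Σ | 5780.00 |  |  | 208366.67 | 249393.33
x̄ = 208366.67 / 5780.00 = 36.05 mm
ȳ = 249393.33 / 5780.00 = 43.15 mm

x̄ = 36.05 mm, ȳ = 43.15 mm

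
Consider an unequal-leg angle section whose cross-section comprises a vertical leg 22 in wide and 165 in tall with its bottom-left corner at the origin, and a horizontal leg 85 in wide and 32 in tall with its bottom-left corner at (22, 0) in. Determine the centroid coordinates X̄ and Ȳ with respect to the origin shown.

X̄ = 33.92 in, Ȳ = 54.01 in

Part | A | x̄ᵢ | ȳᵢ | A·x̄ᵢ | A·ȳᵢ
vertical leg | 3630.00 | 11.00 | 82.50 | 39930.00 | 299475.00
horizontal leg | 2720.00 | 64.50 | 16.00 | 175440.00 | 43520.00
Σ | 6350.00 |  |  | 215370.00 | 342995.00
X̄ = 215370.00 / 6350.00 = 33.92 in
Ȳ = 342995.00 / 6350.00 = 54.01 in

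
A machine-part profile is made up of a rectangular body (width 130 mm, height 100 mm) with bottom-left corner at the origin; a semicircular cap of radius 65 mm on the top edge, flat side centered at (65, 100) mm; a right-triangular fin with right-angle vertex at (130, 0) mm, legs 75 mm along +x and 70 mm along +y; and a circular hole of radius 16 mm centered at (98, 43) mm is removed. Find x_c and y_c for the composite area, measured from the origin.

x_c = 74.77 mm, y_c = 71.00 mm

rectangular body: A = 130 × 100 = 13000.00, centroid at (65.00, 50.00).
semicircular top: A = ½π·65² = 6636.61, centroid at (65.00, 127.59).
triangular fin: A = ½·75·70 = 2625.00, centroid at (155.00, 23.33).
hole: A = −π·16² = -804.25, centroid at (98.00, 43.00).
ΣA = 21457.37 mm², ΣAx_c = 1604438.66 mm³, ΣAy_c = 1523412.13 mm³.
x_c = 1604438.66/21457.37 = 74.77 mm; y_c = 1523412.13/21457.37 = 71.00 mm.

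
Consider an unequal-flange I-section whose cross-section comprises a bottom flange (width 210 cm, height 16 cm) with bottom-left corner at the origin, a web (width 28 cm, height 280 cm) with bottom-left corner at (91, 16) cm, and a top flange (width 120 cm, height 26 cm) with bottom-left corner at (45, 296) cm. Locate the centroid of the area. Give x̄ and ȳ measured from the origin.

x̄ = 105.00 cm, ȳ = 154.61 cm

bottom flange: A = 210 × 16 = 3360.00, centroid at (105.00, 8.00).
web: A = 28 × 280 = 7840.00, centroid at (105.00, 156.00).
top flange: A = 120 × 26 = 3120.00, centroid at (105.00, 309.00).
ΣA = 14320.00 cm²
ΣAx̄ = (3360.00)(105.00) + (7840.00)(105.00) + (3120.00)(105.00) = 1503600.00 cm³
ΣAȳ = (3360.00)(8.00) + (7840.00)(156.00) + (3120.00)(309.00) = 2214000.00 cm³
x̄ = 1503600.00 / 14320.00 = 105.00 cm
ȳ = 2214000.00 / 14320.00 = 154.61 cm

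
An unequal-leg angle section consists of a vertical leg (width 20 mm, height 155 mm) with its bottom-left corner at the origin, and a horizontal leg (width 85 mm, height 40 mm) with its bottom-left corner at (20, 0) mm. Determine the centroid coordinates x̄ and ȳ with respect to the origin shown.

Part | A | x̄ᵢ | ȳᵢ | A·x̄ᵢ | A·ȳᵢ
vertical leg | 3100.00 | 10.00 | 77.50 | 31000.00 | 240250.00
horizontal leg | 3400.00 | 62.50 | 20.00 | 212500.00 | 68000.00
Σ | 6500.00 |  |  | 243500.00 | 308250.00
x̄ = 243500.00 / 6500.00 = 37.46 mm
ȳ = 308250.00 / 6500.00 = 47.42 mm

x̄ = 37.46 mm, ȳ = 47.42 mm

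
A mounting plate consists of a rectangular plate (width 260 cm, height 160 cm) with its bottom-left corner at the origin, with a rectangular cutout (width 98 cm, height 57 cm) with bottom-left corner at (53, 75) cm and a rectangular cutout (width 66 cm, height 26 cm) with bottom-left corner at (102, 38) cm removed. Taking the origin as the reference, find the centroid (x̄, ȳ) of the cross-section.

x̄ = 134.31 cm, ȳ = 77.62 cm

Part | A | x̄ᵢ | ȳᵢ | A·x̄ᵢ | A·ȳᵢ
plate | 41600.00 | 130.00 | 80.00 | 5408000.00 | 3328000.00
hole 1 | -5586.00 | 102.00 | 103.50 | -569772.00 | -578151.00
hole 2 | -1716.00 | 135.00 | 51.00 | -231660.00 | -87516.00
Σ | 34298.00 |  |  | 4606568.00 | 2662333.00
x̄ = 4606568.00 / 34298.00 = 134.31 cm
ȳ = 2662333.00 / 34298.00 = 77.62 cm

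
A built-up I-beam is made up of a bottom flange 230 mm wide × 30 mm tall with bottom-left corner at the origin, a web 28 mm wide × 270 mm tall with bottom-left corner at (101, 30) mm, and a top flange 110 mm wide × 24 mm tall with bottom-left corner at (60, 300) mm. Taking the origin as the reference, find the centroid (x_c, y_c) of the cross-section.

bottom flange: A = 230 × 30 = 6900.00, centroid at (115.00, 15.00).
web: A = 28 × 270 = 7560.00, centroid at (115.00, 165.00).
top flange: A = 110 × 24 = 2640.00, centroid at (115.00, 312.00).
ΣA = 17100.00 mm², ΣAx_c = 1966500.00 mm³, ΣAy_c = 2174580.00 mm³.
x_c = 1966500.00/17100.00 = 115.00 mm; y_c = 2174580.00/17100.00 = 127.17 mm.

x_c = 115.00 mm, y_c = 127.17 mm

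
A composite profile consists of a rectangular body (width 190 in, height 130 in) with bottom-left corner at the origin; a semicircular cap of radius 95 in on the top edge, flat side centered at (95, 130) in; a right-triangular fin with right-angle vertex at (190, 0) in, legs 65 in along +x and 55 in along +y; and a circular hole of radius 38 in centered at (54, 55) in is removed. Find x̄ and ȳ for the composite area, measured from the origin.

Part | A | x̄ᵢ | ȳᵢ | A·x̄ᵢ | A·ȳᵢ
rectangular body | 24700.00 | 95.00 | 65.00 | 2346500.00 | 1605500.00
semicircular top | 14176.44 | 95.00 | 170.32 | 1346761.50 | 2414520.12
triangular fin | 1787.50 | 211.67 | 18.33 | 378354.17 | 32770.83
hole | -4536.46 | 54.00 | 55.00 | -244968.83 | -249505.29
Σ | 36127.48 |  |  | 3826646.84 | 3803285.67
x̄ = 3826646.84 / 36127.48 = 105.92 in
ȳ = 3803285.67 / 36127.48 = 105.27 in

x̄ = 105.92 in, ȳ = 105.27 in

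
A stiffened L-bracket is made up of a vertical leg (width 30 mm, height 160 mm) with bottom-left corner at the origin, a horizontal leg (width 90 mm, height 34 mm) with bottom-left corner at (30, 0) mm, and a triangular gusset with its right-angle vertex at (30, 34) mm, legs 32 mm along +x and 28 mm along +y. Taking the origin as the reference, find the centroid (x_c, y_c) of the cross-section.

vertical leg: A = 30 × 160 = 4800.00, centroid at (15.00, 80.00).
horizontal leg: A = 90 × 34 = 3060.00, centroid at (75.00, 17.00).
gusset: A = ½·32·28 = 448.00, centroid at (40.67, 43.33).
ΣA = 8308.00 mm²
ΣAx_c = (4800.00)(15.00) + (3060.00)(75.00) + (448.00)(40.67) = 319718.67 mm³
ΣAy_c = (4800.00)(80.00) + (3060.00)(17.00) + (448.00)(43.33) = 455433.33 mm³
x_c = 319718.67 / 8308.00 = 38.48 mm
y_c = 455433.33 / 8308.00 = 54.82 mm

x_c = 38.48 mm, y_c = 54.82 mm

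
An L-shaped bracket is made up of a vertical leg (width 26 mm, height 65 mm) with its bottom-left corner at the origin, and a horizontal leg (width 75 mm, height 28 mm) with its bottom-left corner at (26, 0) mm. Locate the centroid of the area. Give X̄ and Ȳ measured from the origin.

vertical leg: A = 26 × 65 = 1690.00, centroid at (13.00, 32.50).
horizontal leg: A = 75 × 28 = 2100.00, centroid at (63.50, 14.00).
ΣA = 3790.00 mm², ΣAX̄ = 155320.00 mm³, ΣAȲ = 84325.00 mm³.
X̄ = 155320.00/3790.00 = 40.98 mm; Ȳ = 84325.00/3790.00 = 22.25 mm.

X̄ = 40.98 mm, Ȳ = 22.25 mm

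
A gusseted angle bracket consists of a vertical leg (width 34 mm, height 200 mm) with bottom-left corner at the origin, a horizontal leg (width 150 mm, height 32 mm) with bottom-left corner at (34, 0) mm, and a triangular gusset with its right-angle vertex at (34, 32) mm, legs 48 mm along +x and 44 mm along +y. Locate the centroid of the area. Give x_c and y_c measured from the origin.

vertical leg: A = 34 × 200 = 6800.00, centroid at (17.00, 100.00).
horizontal leg: A = 150 × 32 = 4800.00, centroid at (109.00, 16.00).
gusset: A = ½·48·44 = 1056.00, centroid at (50.00, 46.67).
ΣA = 12656.00 mm²
ΣAx_c = (6800.00)(17.00) + (4800.00)(109.00) + (1056.00)(50.00) = 691600.00 mm³
ΣAy_c = (6800.00)(100.00) + (4800.00)(16.00) + (1056.00)(46.67) = 806080.00 mm³
x_c = 691600.00 / 12656.00 = 54.65 mm
y_c = 806080.00 / 12656.00 = 63.69 mm

x_c = 54.65 mm, y_c = 63.69 mm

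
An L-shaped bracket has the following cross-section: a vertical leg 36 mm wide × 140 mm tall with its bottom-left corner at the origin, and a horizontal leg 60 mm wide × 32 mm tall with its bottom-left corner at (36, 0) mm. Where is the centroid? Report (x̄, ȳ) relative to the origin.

vertical leg: A = 36 × 140 = 5040.00, centroid at (18.00, 70.00).
horizontal leg: A = 60 × 32 = 1920.00, centroid at (66.00, 16.00).
ΣA = 6960.00 mm², ΣAx̄ = 217440.00 mm³, ΣAȳ = 383520.00 mm³.
x̄ = 217440.00/6960.00 = 31.24 mm; ȳ = 383520.00/6960.00 = 55.10 mm.

x̄ = 31.24 mm, ȳ = 55.10 mm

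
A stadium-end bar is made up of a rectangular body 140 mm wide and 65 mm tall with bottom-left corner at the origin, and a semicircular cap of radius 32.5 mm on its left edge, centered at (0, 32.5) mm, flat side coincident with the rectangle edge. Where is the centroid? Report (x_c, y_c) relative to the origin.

x_c = 57.08 mm, y_c = 32.50 mm

Part | A | x̄ᵢ | ȳᵢ | A·x̄ᵢ | A·ȳᵢ
rectangular body | 9100.00 | 70.00 | 32.50 | 637000.00 | 295750.00
semicircular end | 1659.15 | -13.79 | 32.50 | -22885.42 | 53922.49
Σ | 10759.15 |  |  | 614114.58 | 349672.49
x_c = 614114.58 / 10759.15 = 57.08 mm
y_c = 349672.49 / 10759.15 = 32.50 mm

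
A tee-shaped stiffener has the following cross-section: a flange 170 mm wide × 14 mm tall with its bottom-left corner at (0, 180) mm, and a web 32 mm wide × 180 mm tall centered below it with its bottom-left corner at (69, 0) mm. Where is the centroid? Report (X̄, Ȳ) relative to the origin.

X̄ = 85.00 mm, Ȳ = 118.36 mm

Part | A | x̄ᵢ | ȳᵢ | A·x̄ᵢ | A·ȳᵢ
web | 5760.00 | 85.00 | 90.00 | 489600.00 | 518400.00
flange | 2380.00 | 85.00 | 187.00 | 202300.00 | 445060.00
Σ | 8140.00 |  |  | 691900.00 | 963460.00
X̄ = 691900.00 / 8140.00 = 85.00 mm
Ȳ = 963460.00 / 8140.00 = 118.36 mm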